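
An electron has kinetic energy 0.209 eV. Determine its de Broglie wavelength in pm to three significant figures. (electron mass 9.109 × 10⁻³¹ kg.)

KE = 0.209 eV = 3.348 × 10⁻²⁰ J.
p = √(2mKE) = √(2 × 9.109 × 10⁻³¹ × 3.348 × 10⁻²⁰) = 2.470 × 10⁻²⁵ kg·m/s.
λ = h/p = 6.626 × 10⁻³⁴ / 2.470 × 10⁻²⁵ = 2.68 × 10⁻⁹ m = 2680 pm.

λ = 2680 pm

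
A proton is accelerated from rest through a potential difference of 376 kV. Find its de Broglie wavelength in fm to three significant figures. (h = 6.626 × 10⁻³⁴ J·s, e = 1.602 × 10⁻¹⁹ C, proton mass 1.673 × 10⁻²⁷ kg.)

λ = 46.7 fm

KE = eV = 1.602 × 10⁻¹⁹ × 3.760 × 10⁵ = 6.024 × 10⁻¹⁴ J.
p = √(2mKE) = √(2 × 1.673 × 10⁻²⁷ × 6.024 × 10⁻¹⁴) = 1.420 × 10⁻²⁰ kg·m/s.
λ = h/p = 6.626 × 10⁻³⁴ / 1.420 × 10⁻²⁰ = 4.67 × 10⁻¹⁴ m = 46.7 fm.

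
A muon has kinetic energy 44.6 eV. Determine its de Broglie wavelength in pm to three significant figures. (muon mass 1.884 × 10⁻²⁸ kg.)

λ = 12.8 pm

KE = 44.6 eV = 7.145 × 10⁻¹⁸ J.
p = √(2mKE) = √(2 × 1.884 × 10⁻²⁸ × 7.145 × 10⁻¹⁸) = 5.189 × 10⁻²³ kg·m/s.
λ = h/p = 6.626 × 10⁻³⁴ / 5.189 × 10⁻²³ = 1.28 × 10⁻¹¹ m = 12.8 pm.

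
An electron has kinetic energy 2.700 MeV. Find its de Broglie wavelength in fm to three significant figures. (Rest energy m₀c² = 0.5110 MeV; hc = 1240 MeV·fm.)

Total energy E = KE + m₀c² = 2.700 + 0.5110 = 3.2110 MeV.
(pc)² = E² − (m₀c²)² = (3.2110)² − (0.5110)² = 10.05 MeV², so pc = 3.170 MeV.
λ = hc/(pc) = 1240 MeV·fm / 3.170 MeV = 391 fm.

λ = 391 fm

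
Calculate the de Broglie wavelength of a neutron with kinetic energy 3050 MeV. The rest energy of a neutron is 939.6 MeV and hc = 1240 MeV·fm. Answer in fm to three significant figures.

λ = 0.320 fm

Total energy E = KE + m₀c² = 3050 + 939.6 = 3989.6 MeV.
(pc)² = E² − (m₀c²)² = (3989.6)² − (939.6)² = 1.503 × 10⁷ MeV², so pc = 3877 MeV.
λ = hc/(pc) = 1240 MeV·fm / 3877 MeV = 0.320 fm.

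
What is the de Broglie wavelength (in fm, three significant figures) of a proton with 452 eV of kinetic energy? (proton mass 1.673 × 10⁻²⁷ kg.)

λ = 1350 fm

KE = 452 eV = 7.241 × 10⁻¹⁷ J.
p = √(2mKE) = √(2 × 1.673 × 10⁻²⁷ × 7.241 × 10⁻¹⁷) = 4.922 × 10⁻²² kg·m/s.
λ = h/p = 6.626 × 10⁻³⁴ / 4.922 × 10⁻²² = 1.35 × 10⁻¹² m = 1350 fm.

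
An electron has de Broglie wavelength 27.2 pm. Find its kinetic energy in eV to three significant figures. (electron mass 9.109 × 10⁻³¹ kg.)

p = h/λ = 6.626 × 10⁻³⁴ / 2.720 × 10⁻¹¹ = 2.436 × 10⁻²³ kg·m/s.
KE = p²/(2m) = (2.436 × 10⁻²³)² / (2 × 9.109 × 10⁻³¹) = 3.257 × 10⁻¹⁶ J = 2030 eV.

KE = 2030 eV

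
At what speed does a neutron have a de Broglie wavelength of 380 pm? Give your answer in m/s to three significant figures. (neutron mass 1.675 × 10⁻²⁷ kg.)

p = h/λ = 6.626 × 10⁻³⁴ / 3.800 × 10⁻¹⁰ = 1.744 × 10⁻²⁴ kg·m/s.
v = p/m = 1.744 × 10⁻²⁴ / 1.675 × 10⁻²⁷ = 1.04 × 10³ m/s = 1040 m/s.

v = 1040 m/s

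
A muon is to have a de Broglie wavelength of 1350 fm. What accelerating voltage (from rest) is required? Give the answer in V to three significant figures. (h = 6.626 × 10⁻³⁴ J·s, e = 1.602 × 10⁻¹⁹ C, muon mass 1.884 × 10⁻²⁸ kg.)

p = h/λ = 6.626 × 10⁻³⁴ / 1.350 × 10⁻¹² = 4.908 × 10⁻²² kg·m/s.
KE = p²/(2m) = 6.393 × 10⁻¹⁶ J.
V = KE/e = 6.393 × 10⁻¹⁶ / (1.602 × 10⁻¹⁹) = 3990 V.

V = 3990 V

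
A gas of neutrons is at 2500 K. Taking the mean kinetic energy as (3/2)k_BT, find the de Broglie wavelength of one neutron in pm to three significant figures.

λ = 50.3 pm

KE = (3/2)k_BT = 1.5 × 1.381 × 10⁻²³ × 2500 = 5.179 × 10⁻²⁰ J.
p = √(2mKE) = √(2 × 1.675 × 10⁻²⁷ × 5.179 × 10⁻²⁰) = 1.317 × 10⁻²³ kg·m/s.
λ = h/p = 5.03 × 10⁻¹¹ m = 50.3 pm.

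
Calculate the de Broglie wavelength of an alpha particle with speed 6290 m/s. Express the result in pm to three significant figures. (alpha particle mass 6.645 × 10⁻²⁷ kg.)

λ = 15.9 pm

p = mv = 6.645 × 10⁻²⁷ × 6290 = 4.180 × 10⁻²³ kg·m/s.
λ = h/p = 6.626 × 10⁻³⁴ / 4.180 × 10⁻²³ = 1.59 × 10⁻¹¹ m = 15.9 pm.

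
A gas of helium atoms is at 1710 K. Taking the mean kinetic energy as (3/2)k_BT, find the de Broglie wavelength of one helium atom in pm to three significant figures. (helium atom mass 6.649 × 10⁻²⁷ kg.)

λ = 30.5 pm

KE = (3/2)k_BT = 1.5 × 1.381 × 10⁻²³ × 1710 = 3.542 × 10⁻²⁰ J.
p = √(2mKE) = √(2 × 6.649 × 10⁻²⁷ × 3.542 × 10⁻²⁰) = 2.170 × 10⁻²³ kg·m/s.
λ = h/p = 3.05 × 10⁻¹¹ m = 30.5 pm.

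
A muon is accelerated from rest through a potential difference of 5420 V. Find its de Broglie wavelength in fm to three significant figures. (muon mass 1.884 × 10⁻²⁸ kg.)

λ = 1160 fm

KE = eV = 1.602 × 10⁻¹⁹ × 5420 = 8.683 × 10⁻¹⁶ J.
p = √(2mKE) = √(2 × 1.884 × 10⁻²⁸ × 8.683 × 10⁻¹⁶) = 5.720 × 10⁻²² kg·m/s.
λ = h/p = 6.626 × 10⁻³⁴ / 5.720 × 10⁻²² = 1.16 × 10⁻¹² m = 1160 fm.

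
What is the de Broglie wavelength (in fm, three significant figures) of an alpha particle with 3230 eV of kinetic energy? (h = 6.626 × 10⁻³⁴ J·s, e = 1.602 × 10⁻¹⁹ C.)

KE = 3230 eV = 5.174 × 10⁻¹⁶ J.
p = √(2mKE) = √(2 × 6.645 × 10⁻²⁷ × 5.174 × 10⁻¹⁶) = 2.622 × 10⁻²¹ kg·m/s.
λ = h/p = 6.626 × 10⁻³⁴ / 2.622 × 10⁻²¹ = 2.53 × 10⁻¹³ m = 253 fm.

λ = 253 fm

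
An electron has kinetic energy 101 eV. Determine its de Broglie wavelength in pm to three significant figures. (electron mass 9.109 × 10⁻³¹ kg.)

KE = 101 eV = 1.618 × 10⁻¹⁷ J.
p = √(2mKE) = √(2 × 9.109 × 10⁻³¹ × 1.618 × 10⁻¹⁷) = 5.429 × 10⁻²⁴ kg·m/s.
λ = h/p = 6.626 × 10⁻³⁴ / 5.429 × 10⁻²⁴ = 1.22 × 10⁻¹⁰ m = 122 pm.

λ = 122 pm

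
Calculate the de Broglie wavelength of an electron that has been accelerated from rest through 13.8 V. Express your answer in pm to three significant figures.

λ = 330 pm

KE = eV = 1.602 × 10⁻¹⁹ × 13.80 = 2.211 × 10⁻¹⁸ J.
p = √(2mKE) = √(2 × 9.109 × 10⁻³¹ × 2.211 × 10⁻¹⁸) = 2.007 × 10⁻²⁴ kg·m/s.
λ = h/p = 6.626 × 10⁻³⁴ / 2.007 × 10⁻²⁴ = 3.30 × 10⁻¹⁰ m = 330 pm.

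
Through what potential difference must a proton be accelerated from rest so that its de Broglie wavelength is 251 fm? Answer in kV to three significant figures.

V = 13.0 kV

p = h/λ = 6.626 × 10⁻³⁴ / 2.510 × 10⁻¹³ = 2.640 × 10⁻²¹ kg·m/s.
KE = p²/(2m) = 2.083 × 10⁻¹⁵ J.
V = KE/e = 2.083 × 10⁻¹⁵ / (1.602 × 10⁻¹⁹) = 13.0 kV.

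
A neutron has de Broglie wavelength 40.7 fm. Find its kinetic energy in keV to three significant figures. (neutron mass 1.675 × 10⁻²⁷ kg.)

KE = 494 keV

p = h/λ = 6.626 × 10⁻³⁴ / 4.070 × 10⁻¹⁴ = 1.628 × 10⁻²⁰ kg·m/s.
KE = p²/(2m) = (1.628 × 10⁻²⁰)² / (2 × 1.675 × 10⁻²⁷) = 7.912 × 10⁻¹⁴ J = 494 keV.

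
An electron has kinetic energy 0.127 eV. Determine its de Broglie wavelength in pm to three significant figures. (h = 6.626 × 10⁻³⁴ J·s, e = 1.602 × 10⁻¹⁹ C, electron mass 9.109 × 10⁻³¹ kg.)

KE = 0.127 eV = 2.035 × 10⁻²⁰ J.
p = √(2mKE) = √(2 × 9.109 × 10⁻³¹ × 2.035 × 10⁻²⁰) = 1.925 × 10⁻²⁵ kg·m/s.
λ = h/p = 6.626 × 10⁻³⁴ / 1.925 × 10⁻²⁵ = 3.44 × 10⁻⁹ m = 3440 pm.

λ = 3440 pm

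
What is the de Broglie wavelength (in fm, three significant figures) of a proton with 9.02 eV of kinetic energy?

KE = 9.02 eV = 1.445 × 10⁻¹⁸ J.
p = √(2mKE) = √(2 × 1.673 × 10⁻²⁷ × 1.445 × 10⁻¹⁸) = 6.953 × 10⁻²³ kg·m/s.
λ = h/p = 6.626 × 10⁻³⁴ / 6.953 × 10⁻²³ = 9.53 × 10⁻¹² m = 9530 fm.

λ = 9530 fm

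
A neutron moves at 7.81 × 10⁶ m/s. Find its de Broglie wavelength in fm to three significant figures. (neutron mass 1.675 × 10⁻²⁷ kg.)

λ = 50.7 fm

p = mv = 1.675 × 10⁻²⁷ × 7.81 × 10⁶ = 1.308 × 10⁻²⁰ kg·m/s.
λ = h/p = 6.626 × 10⁻³⁴ / 1.308 × 10⁻²⁰ = 5.07 × 10⁻¹⁴ m = 50.7 fm.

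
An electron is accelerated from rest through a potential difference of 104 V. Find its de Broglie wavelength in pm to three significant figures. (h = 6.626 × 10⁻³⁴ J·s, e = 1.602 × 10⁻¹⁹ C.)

KE = eV = 1.602 × 10⁻¹⁹ × 104.0 = 1.666 × 10⁻¹⁷ J.
p = √(2mKE) = √(2 × 9.109 × 10⁻³¹ × 1.666 × 10⁻¹⁷) = 5.509 × 10⁻²⁴ kg·m/s.
λ = h/p = 6.626 × 10⁻³⁴ / 5.509 × 10⁻²⁴ = 1.20 × 10⁻¹⁰ m = 120 pm.

λ = 120 pm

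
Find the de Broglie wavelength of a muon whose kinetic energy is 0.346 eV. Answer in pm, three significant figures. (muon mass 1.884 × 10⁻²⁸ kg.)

λ = 145 pm

KE = 0.346 eV = 5.543 × 10⁻²⁰ J.
p = √(2mKE) = √(2 × 1.884 × 10⁻²⁸ × 5.543 × 10⁻²⁰) = 4.570 × 10⁻²⁴ kg·m/s.
λ = h/p = 6.626 × 10⁻³⁴ / 4.570 × 10⁻²⁴ = 1.45 × 10⁻¹⁰ m = 145 pm.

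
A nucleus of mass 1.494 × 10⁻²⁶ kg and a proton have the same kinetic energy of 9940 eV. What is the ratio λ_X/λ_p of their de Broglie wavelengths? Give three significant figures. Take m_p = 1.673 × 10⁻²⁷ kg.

λ_X/λ_p = 0.335

At fixed KE, p = √(2mKE) so λ = h/p ∝ 1/√m.
λ_X/λ_p = √(m_p/m_X) = √(1.673 × 10⁻²⁷/1.494 × 10⁻²⁶) = √(0.1120) = 0.335.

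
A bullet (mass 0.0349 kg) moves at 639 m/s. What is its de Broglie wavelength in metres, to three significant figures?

p = mv = 0.0349 × 639 = 2.230 × 10¹ kg·m/s.
λ = h/p = 6.626 × 10⁻³⁴ / 2.230 × 10¹ = 2.97 × 10⁻³⁵ m.

λ = 2.97 × 10⁻³⁵ m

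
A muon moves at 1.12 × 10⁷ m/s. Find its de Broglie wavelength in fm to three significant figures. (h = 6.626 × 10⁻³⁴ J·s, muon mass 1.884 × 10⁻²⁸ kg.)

λ = 314 fm

p = mv = 1.884 × 10⁻²⁸ × 1.12 × 10⁷ = 2.110 × 10⁻²¹ kg·m/s.
λ = h/p = 6.626 × 10⁻³⁴ / 2.110 × 10⁻²¹ = 3.14 × 10⁻¹³ m = 314 fm.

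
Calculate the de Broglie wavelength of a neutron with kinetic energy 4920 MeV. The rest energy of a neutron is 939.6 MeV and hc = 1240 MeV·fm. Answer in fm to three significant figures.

Total energy E = KE + m₀c² = 4920 + 939.6 = 5859.6 MeV.
(pc)² = E² − (m₀c²)² = (5859.6)² − (939.6)² = 3.345 × 10⁷ MeV², so pc = 5784 MeV.
λ = hc/(pc) = 1240 MeV·fm / 5784 MeV = 0.214 fm.

λ = 0.214 fm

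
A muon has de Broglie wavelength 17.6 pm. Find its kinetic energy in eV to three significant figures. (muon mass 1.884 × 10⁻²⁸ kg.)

p = h/λ = 6.626 × 10⁻³⁴ / 1.760 × 10⁻¹¹ = 3.765 × 10⁻²³ kg·m/s.
KE = p²/(2m) = (3.765 × 10⁻²³)² / (2 × 1.884 × 10⁻²⁸) = 3.762 × 10⁻¹⁸ J = 23.5 eV.

KE = 23.5 eV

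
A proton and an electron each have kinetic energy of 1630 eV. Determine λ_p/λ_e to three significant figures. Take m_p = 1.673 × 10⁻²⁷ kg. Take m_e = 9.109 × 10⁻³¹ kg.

At fixed KE, p = √(2mKE) so λ = h/p ∝ 1/√m.
λ_p/λ_e = √(m_e/m_p) = √(9.109 × 10⁻³¹/1.673 × 10⁻²⁷) = √(5.445 × 10⁻⁴) = 0.0233.

λ_p/λ_e = 0.0233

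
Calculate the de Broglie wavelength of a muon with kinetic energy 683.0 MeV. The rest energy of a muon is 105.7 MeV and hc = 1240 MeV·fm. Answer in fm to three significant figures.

Total energy E = KE + m₀c² = 683.0 + 105.7 = 788.7 MeV.
(pc)² = E² − (m₀c²)² = (788.7)² − (105.7)² = 6.109 × 10⁵ MeV², so pc = 781.6 MeV.
λ = hc/(pc) = 1240 MeV·fm / 781.6 MeV = 1.59 fm.

λ = 1.59 fm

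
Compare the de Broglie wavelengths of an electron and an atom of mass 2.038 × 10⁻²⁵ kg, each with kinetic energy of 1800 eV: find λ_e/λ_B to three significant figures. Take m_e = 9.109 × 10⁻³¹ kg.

At fixed KE, p = √(2mKE) so λ = h/p ∝ 1/√m.
λ_e/λ_B = √(m_B/m_e) = √(2.038 × 10⁻²⁵/9.109 × 10⁻³¹) = √(2.237 × 10⁵) = 473.

λ_e/λ_B = 473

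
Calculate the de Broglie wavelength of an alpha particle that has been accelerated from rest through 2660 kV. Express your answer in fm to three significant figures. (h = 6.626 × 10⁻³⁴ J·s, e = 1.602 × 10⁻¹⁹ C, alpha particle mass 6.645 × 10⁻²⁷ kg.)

KE = 2eV = 2 × 1.602 × 10⁻¹⁹ × 2.660 × 10⁶ = 8.523 × 10⁻¹³ J.
p = √(2mKE) = √(2 × 6.645 × 10⁻²⁷ × 8.523 × 10⁻¹³) = 1.064 × 10⁻¹⁹ kg·m/s.
λ = h/p = 6.626 × 10⁻³⁴ / 1.064 × 10⁻¹⁹ = 6.23 × 10⁻¹⁵ m = 6.23 fm.

λ = 6.23 fm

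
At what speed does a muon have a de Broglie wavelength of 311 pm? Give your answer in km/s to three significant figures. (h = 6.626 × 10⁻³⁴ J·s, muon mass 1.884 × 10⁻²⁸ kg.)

v = 11.3 km/s

p = h/λ = 6.626 × 10⁻³⁴ / 3.110 × 10⁻¹⁰ = 2.131 × 10⁻²⁴ kg·m/s.
v = p/m = 2.131 × 10⁻²⁴ / 1.884 × 10⁻²⁸ = 1.13 × 10⁴ m/s = 11.3 km/s.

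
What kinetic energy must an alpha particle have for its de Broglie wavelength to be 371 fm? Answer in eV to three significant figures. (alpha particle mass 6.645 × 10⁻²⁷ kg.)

p = h/λ = 6.626 × 10⁻³⁴ / 3.710 × 10⁻¹³ = 1.786 × 10⁻²¹ kg·m/s.
KE = p²/(2m) = (1.786 × 10⁻²¹)² / (2 × 6.645 × 10⁻²⁷) = 2.400 × 10⁻¹⁶ J = 1500 eV.

KE = 1500 eV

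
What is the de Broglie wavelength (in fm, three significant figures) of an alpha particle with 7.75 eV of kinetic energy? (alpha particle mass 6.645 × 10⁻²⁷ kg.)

λ = 5160 fm

KE = 7.75 eV = 1.242 × 10⁻¹⁸ J.
p = √(2mKE) = √(2 × 6.645 × 10⁻²⁷ × 1.242 × 10⁻¹⁸) = 1.285 × 10⁻²² kg·m/s.
λ = h/p = 6.626 × 10⁻³⁴ / 1.285 × 10⁻²² = 5.16 × 10⁻¹² m = 5160 fm.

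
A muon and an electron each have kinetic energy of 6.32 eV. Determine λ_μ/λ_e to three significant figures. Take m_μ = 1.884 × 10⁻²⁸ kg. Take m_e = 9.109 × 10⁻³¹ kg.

At fixed KE, p = √(2mKE) so λ = h/p ∝ 1/√m.
λ_μ/λ_e = √(m_e/m_μ) = √(9.109 × 10⁻³¹/1.884 × 10⁻²⁸) = √(4.835 × 10⁻³) = 0.0695.

λ_μ/λ_e = 0.0695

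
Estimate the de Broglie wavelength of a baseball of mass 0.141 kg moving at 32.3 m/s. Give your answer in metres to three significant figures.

p = mv = 0.141 × 32.3 = 4.554 kg·m/s.
λ = h/p = 6.626 × 10⁻³⁴ / 4.554 = 1.45 × 10⁻³⁴ m.

λ = 1.45 × 10⁻³⁴ m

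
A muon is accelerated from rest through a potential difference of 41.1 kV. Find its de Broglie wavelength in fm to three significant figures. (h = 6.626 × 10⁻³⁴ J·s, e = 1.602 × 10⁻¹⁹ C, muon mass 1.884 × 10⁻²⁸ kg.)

KE = eV = 1.602 × 10⁻¹⁹ × 4.110 × 10⁴ = 6.584 × 10⁻¹⁵ J.
p = √(2mKE) = √(2 × 1.884 × 10⁻²⁸ × 6.584 × 10⁻¹⁵) = 1.575 × 10⁻²¹ kg·m/s.
λ = h/p = 6.626 × 10⁻³⁴ / 1.575 × 10⁻²¹ = 4.21 × 10⁻¹³ m = 421 fm.

λ = 421 fm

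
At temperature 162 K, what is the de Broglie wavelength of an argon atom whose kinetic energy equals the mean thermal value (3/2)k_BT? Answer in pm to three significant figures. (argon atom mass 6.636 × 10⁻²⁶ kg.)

λ = 31.4 pm

KE = (3/2)k_BT = 1.5 × 1.381 × 10⁻²³ × 162 = 3.356 × 10⁻²¹ J.
p = √(2mKE) = √(2 × 6.636 × 10⁻²⁶ × 3.356 × 10⁻²¹) = 2.110 × 10⁻²³ kg·m/s.
λ = h/p = 3.14 × 10⁻¹¹ m = 31.4 pm.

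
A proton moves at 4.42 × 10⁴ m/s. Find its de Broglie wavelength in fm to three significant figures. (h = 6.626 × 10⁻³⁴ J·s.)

p = mv = 1.673 × 10⁻²⁷ × 4.42 × 10⁴ = 7.395 × 10⁻²³ kg·m/s.
λ = h/p = 6.626 × 10⁻³⁴ / 7.395 × 10⁻²³ = 8.96 × 10⁻¹² m = 8960 fm.

λ = 8960 fm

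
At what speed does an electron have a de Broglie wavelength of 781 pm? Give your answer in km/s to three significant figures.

p = h/λ = 6.626 × 10⁻³⁴ / 7.810 × 10⁻¹⁰ = 8.484 × 10⁻²⁵ kg·m/s.
v = p/m = 8.484 × 10⁻²⁵ / 9.109 × 10⁻³¹ = 9.31 × 10⁵ m/s = 931 km/s.

v = 931 km/s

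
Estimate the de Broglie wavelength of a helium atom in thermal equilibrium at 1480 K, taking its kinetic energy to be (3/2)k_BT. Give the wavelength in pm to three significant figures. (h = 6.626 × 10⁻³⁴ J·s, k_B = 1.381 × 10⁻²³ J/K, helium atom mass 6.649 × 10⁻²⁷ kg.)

λ = 32.8 pm

KE = (3/2)k_BT = 1.5 × 1.381 × 10⁻²³ × 1480 = 3.066 × 10⁻²⁰ J.
p = √(2mKE) = √(2 × 6.649 × 10⁻²⁷ × 3.066 × 10⁻²⁰) = 2.019 × 10⁻²³ kg·m/s.
λ = h/p = 3.28 × 10⁻¹¹ m = 32.8 pm.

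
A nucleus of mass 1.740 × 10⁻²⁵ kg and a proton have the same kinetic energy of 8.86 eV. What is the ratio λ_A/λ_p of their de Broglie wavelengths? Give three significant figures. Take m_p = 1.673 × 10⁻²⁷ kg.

λ_A/λ_p = 0.0981

At fixed KE, p = √(2mKE) so λ = h/p ∝ 1/√m.
λ_A/λ_p = √(m_p/m_A) = √(1.673 × 10⁻²⁷/1.740 × 10⁻²⁵) = √(9.615 × 10⁻³) = 0.0981.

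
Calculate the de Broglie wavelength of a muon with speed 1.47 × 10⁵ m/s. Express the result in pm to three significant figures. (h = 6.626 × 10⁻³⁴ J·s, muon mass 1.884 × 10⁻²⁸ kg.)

λ = 23.9 pm

p = mv = 1.884 × 10⁻²⁸ × 1.47 × 10⁵ = 2.769 × 10⁻²³ kg·m/s.
λ = h/p = 6.626 × 10⁻³⁴ / 2.769 × 10⁻²³ = 2.39 × 10⁻¹¹ m = 23.9 pm.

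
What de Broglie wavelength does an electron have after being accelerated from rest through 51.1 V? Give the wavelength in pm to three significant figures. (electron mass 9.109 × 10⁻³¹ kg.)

λ = 172 pm

KE = eV = 1.602 × 10⁻¹⁹ × 51.10 = 8.186 × 10⁻¹⁸ J.
p = √(2mKE) = √(2 × 9.109 × 10⁻³¹ × 8.186 × 10⁻¹⁸) = 3.862 × 10⁻²⁴ kg·m/s.
λ = h/p = 6.626 × 10⁻³⁴ / 3.862 × 10⁻²⁴ = 1.72 × 10⁻¹⁰ m = 172 pm.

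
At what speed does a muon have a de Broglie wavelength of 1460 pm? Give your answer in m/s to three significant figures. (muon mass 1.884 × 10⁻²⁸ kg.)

v = 2410 m/s

p = h/λ = 6.626 × 10⁻³⁴ / 1.460 × 10⁻⁹ = 4.538 × 10⁻²⁵ kg·m/s.
v = p/m = 4.538 × 10⁻²⁵ / 1.884 × 10⁻²⁸ = 2.41 × 10³ m/s = 2410 m/s.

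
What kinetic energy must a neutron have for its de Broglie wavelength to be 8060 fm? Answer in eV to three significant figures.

p = h/λ = 6.626 × 10⁻³⁴ / 8.060 × 10⁻¹² = 8.221 × 10⁻²³ kg·m/s.
KE = p²/(2m) = (8.221 × 10⁻²³)² / (2 × 1.675 × 10⁻²⁷) = 2.017 × 10⁻¹⁸ J = 12.6 eV.

KE = 12.6 eV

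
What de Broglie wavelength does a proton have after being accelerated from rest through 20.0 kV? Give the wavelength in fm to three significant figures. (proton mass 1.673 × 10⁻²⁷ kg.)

KE = eV = 1.602 × 10⁻¹⁹ × 2.000 × 10⁴ = 3.204 × 10⁻¹⁵ J.
p = √(2mKE) = √(2 × 1.673 × 10⁻²⁷ × 3.204 × 10⁻¹⁵) = 3.274 × 10⁻²¹ kg·m/s.
λ = h/p = 6.626 × 10⁻³⁴ / 3.274 × 10⁻²¹ = 2.02 × 10⁻¹³ m = 202 fm.

λ = 202 fm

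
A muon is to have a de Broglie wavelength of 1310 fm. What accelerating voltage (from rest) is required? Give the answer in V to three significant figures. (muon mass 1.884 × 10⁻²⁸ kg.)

p = h/λ = 6.626 × 10⁻³⁴ / 1.310 × 10⁻¹² = 5.058 × 10⁻²² kg·m/s.
KE = p²/(2m) = 6.790 × 10⁻¹⁶ J.
V = KE/e = 6.790 × 10⁻¹⁶ / (1.602 × 10⁻¹⁹) = 4240 V.

V = 4240 V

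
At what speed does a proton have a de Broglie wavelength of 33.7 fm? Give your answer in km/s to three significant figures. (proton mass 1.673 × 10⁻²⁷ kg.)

v = 1.18 × 10⁴ km/s

p = h/λ = 6.626 × 10⁻³⁴ / 3.370 × 10⁻¹⁴ = 1.966 × 10⁻²⁰ kg·m/s.
v = p/m = 1.966 × 10⁻²⁰ / 1.673 × 10⁻²⁷ = 1.18 × 10⁷ m/s = 1.18 × 10⁴ km/s.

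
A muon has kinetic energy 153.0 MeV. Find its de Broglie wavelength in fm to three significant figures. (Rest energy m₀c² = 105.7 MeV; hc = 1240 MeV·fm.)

Total energy E = KE + m₀c² = 153.0 + 105.7 = 258.7 MeV.
(pc)² = E² − (m₀c²)² = (258.7)² − (105.7)² = 5.575 × 10⁴ MeV², so pc = 236.1 MeV.
λ = hc/(pc) = 1240 MeV·fm / 236.1 MeV = 5.25 fm.

λ = 5.25 fm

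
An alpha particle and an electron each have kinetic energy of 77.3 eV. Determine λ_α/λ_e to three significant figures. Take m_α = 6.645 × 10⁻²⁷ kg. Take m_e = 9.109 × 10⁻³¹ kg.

At fixed KE, p = √(2mKE) so λ = h/p ∝ 1/√m.
λ_α/λ_e = √(m_e/m_α) = √(9.109 × 10⁻³¹/6.645 × 10⁻²⁷) = √(1.371 × 10⁻⁴) = 0.0117.

λ_α/λ_e = 0.0117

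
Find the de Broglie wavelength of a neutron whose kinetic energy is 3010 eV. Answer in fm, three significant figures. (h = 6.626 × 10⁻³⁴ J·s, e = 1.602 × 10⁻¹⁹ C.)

λ = 521 fm

KE = 3010 eV = 4.822 × 10⁻¹⁶ J.
p = √(2mKE) = √(2 × 1.675 × 10⁻²⁷ × 4.822 × 10⁻¹⁶) = 1.271 × 10⁻²¹ kg·m/s.
λ = h/p = 6.626 × 10⁻³⁴ / 1.271 × 10⁻²¹ = 5.21 × 10⁻¹³ m = 521 fm.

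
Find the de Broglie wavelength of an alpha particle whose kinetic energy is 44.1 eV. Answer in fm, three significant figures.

KE = 44.1 eV = 7.065 × 10⁻¹⁸ J.
p = √(2mKE) = √(2 × 6.645 × 10⁻²⁷ × 7.065 × 10⁻¹⁸) = 3.064 × 10⁻²² kg·m/s.
λ = h/p = 6.626 × 10⁻³⁴ / 3.064 × 10⁻²² = 2.16 × 10⁻¹² m = 2160 fm.

λ = 2160 fm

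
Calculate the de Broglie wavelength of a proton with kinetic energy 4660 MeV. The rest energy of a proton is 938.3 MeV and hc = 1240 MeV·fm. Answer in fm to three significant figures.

λ = 0.225 fm

Total energy E = KE + m₀c² = 4660 + 938.3 = 5598.3 MeV.
(pc)² = E² − (m₀c²)² = (5598.3)² − (938.3)² = 3.046 × 10⁷ MeV², so pc = 5519 MeV.
λ = hc/(pc) = 1240 MeV·fm / 5519 MeV = 0.225 fm.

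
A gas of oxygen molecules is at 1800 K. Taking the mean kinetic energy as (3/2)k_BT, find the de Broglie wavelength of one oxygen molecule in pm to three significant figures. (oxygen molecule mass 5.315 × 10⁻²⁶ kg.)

λ = 10.5 pm

KE = (3/2)k_BT = 1.5 × 1.381 × 10⁻²³ × 1800 = 3.729 × 10⁻²⁰ J.
p = √(2mKE) = √(2 × 5.315 × 10⁻²⁶ × 3.729 × 10⁻²⁰) = 6.296 × 10⁻²³ kg·m/s.
λ = h/p = 1.05 × 10⁻¹¹ m = 10.5 pm.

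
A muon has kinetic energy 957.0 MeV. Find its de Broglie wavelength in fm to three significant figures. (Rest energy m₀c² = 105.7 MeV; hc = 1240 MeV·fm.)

Total energy E = KE + m₀c² = 957.0 + 105.7 = 1062.7 MeV.
(pc)² = E² − (m₀c²)² = (1062.7)² − (105.7)² = 1.118 × 10⁶ MeV², so pc = 1057 MeV.
λ = hc/(pc) = 1240 MeV·fm / 1057 MeV = 1.17 fm.

λ = 1.17 fm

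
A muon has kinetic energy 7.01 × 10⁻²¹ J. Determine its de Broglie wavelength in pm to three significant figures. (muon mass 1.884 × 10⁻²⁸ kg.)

p = √(2mKE) = √(2 × 1.884 × 10⁻²⁸ × 7.010 × 10⁻²¹) = 1.625 × 10⁻²⁴ kg·m/s.
λ = h/p = 6.626 × 10⁻³⁴ / 1.625 × 10⁻²⁴ = 4.08 × 10⁻¹⁰ m = 408 pm.

λ = 408 pm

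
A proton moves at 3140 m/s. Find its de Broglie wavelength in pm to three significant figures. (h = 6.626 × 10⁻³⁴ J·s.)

p = mv = 1.673 × 10⁻²⁷ × 3140 = 5.253 × 10⁻²⁴ kg·m/s.
λ = h/p = 6.626 × 10⁻³⁴ / 5.253 × 10⁻²⁴ = 1.26 × 10⁻¹⁰ m = 126 pm.

λ = 126 pm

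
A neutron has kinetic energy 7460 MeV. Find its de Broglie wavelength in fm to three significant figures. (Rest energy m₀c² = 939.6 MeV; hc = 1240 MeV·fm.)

Total energy E = KE + m₀c² = 7460 + 939.6 = 8399.6 MeV.
(pc)² = E² − (m₀c²)² = (8399.6)² − (939.6)² = 6.967 × 10⁷ MeV², so pc = 8347 MeV.
λ = hc/(pc) = 1240 MeV·fm / 8347 MeV = 0.149 fm.

λ = 0.149 fm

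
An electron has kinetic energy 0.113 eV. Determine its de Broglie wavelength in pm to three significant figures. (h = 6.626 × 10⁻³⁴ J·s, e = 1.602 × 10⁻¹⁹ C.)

λ = 3650 pm

KE = 0.113 eV = 1.810 × 10⁻²⁰ J.
p = √(2mKE) = √(2 × 9.109 × 10⁻³¹ × 1.810 × 10⁻²⁰) = 1.816 × 10⁻²⁵ kg·m/s.
λ = h/p = 6.626 × 10⁻³⁴ / 1.816 × 10⁻²⁵ = 3.65 × 10⁻⁹ m = 3650 pm.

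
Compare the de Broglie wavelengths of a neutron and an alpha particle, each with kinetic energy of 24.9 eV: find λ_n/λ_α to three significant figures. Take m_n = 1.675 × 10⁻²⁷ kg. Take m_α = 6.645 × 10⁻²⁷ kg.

λ_n/λ_α = 1.99

At fixed KE, p = √(2mKE) so λ = h/p ∝ 1/√m.
λ_n/λ_α = √(m_α/m_n) = √(6.645 × 10⁻²⁷/1.675 × 10⁻²⁷) = √(3.967) = 1.99.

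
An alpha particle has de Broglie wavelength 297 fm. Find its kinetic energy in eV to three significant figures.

KE = 2340 eV

p = h/λ = 6.626 × 10⁻³⁴ / 2.970 × 10⁻¹³ = 2.231 × 10⁻²¹ kg·m/s.
KE = p²/(2m) = (2.231 × 10⁻²¹)² / (2 × 6.645 × 10⁻²⁷) = 3.745 × 10⁻¹⁶ J = 2340 eV.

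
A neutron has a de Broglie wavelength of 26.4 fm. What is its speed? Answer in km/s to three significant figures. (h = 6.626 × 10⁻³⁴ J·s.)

p = h/λ = 6.626 × 10⁻³⁴ / 2.640 × 10⁻¹⁴ = 2.510 × 10⁻²⁰ kg·m/s.
v = p/m = 2.510 × 10⁻²⁰ / 1.675 × 10⁻²⁷ = 1.50 × 10⁷ m/s = 1.50 × 10⁴ km/s.

v = 1.50 × 10⁴ km/s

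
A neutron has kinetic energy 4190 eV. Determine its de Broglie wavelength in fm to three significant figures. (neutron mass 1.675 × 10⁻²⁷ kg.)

KE = 4190 eV = 6.712 × 10⁻¹⁶ J.
p = √(2mKE) = √(2 × 1.675 × 10⁻²⁷ × 6.712 × 10⁻¹⁶) = 1.500 × 10⁻²¹ kg·m/s.
λ = h/p = 6.626 × 10⁻³⁴ / 1.500 × 10⁻²¹ = 4.42 × 10⁻¹³ m = 442 fm.

λ = 442 fm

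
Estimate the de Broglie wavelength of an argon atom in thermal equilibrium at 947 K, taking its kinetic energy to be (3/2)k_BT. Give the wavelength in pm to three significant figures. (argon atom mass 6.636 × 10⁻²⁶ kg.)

KE = (3/2)k_BT = 1.5 × 1.381 × 10⁻²³ × 947 = 1.962 × 10⁻²⁰ J.
p = √(2mKE) = √(2 × 6.636 × 10⁻²⁶ × 1.962 × 10⁻²⁰) = 5.103 × 10⁻²³ kg·m/s.
λ = h/p = 1.30 × 10⁻¹¹ m = 13.0 pm.

λ = 13.0 pm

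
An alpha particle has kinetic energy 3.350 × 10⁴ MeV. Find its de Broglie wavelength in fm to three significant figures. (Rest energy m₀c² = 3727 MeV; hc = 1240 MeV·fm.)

λ = 0.0335 fm

Total energy E = KE + m₀c² = 3.350 × 10⁴ + 3727 = 37227 MeV.
(pc)² = E² − (m₀c²)² = (37227)² − (3727)² = 1.372 × 10⁹ MeV², so pc = 3.704 × 10⁴ MeV.
λ = hc/(pc) = 1240 MeV·fm / 3.704 × 10⁴ MeV = 0.0335 fm.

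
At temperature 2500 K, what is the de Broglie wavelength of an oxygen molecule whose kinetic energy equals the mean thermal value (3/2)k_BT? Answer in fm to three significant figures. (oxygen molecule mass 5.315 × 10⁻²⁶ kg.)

KE = (3/2)k_BT = 1.5 × 1.381 × 10⁻²³ × 2500 = 5.179 × 10⁻²⁰ J.
p = √(2mKE) = √(2 × 5.315 × 10⁻²⁶ × 5.179 × 10⁻²⁰) = 7.420 × 10⁻²³ kg·m/s.
λ = h/p = 8.93 × 10⁻¹² m = 8930 fm.

λ = 8930 fm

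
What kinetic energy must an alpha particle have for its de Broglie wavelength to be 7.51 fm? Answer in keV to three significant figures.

KE = 3660 keV

p = h/λ = 6.626 × 10⁻³⁴ / 7.510 × 10⁻¹⁵ = 8.823 × 10⁻²⁰ kg·m/s.
KE = p²/(2m) = (8.823 × 10⁻²⁰)² / (2 × 6.645 × 10⁻²⁷) = 5.857 × 10⁻¹³ J = 3660 keV.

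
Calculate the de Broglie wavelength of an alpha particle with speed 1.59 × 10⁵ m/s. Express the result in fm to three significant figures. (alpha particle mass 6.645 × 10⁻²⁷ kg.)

λ = 627 fm

p = mv = 6.645 × 10⁻²⁷ × 1.59 × 10⁵ = 1.057 × 10⁻²¹ kg·m/s.
λ = h/p = 6.626 × 10⁻³⁴ / 1.057 × 10⁻²¹ = 6.27 × 10⁻¹³ m = 627 fm.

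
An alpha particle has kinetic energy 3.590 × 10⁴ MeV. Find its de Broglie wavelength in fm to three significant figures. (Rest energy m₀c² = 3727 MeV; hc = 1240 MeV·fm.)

Total energy E = KE + m₀c² = 3.590 × 10⁴ + 3727 = 39627 MeV.
(pc)² = E² − (m₀c²)² = (39627)² − (3727)² = 1.556 × 10⁹ MeV², so pc = 3.945 × 10⁴ MeV.
λ = hc/(pc) = 1240 MeV·fm / 3.945 × 10⁴ MeV = 0.0314 fm.

λ = 0.0314 fm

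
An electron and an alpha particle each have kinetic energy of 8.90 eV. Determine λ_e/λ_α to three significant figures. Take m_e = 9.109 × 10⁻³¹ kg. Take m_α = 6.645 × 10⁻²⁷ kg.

λ_e/λ_α = 85.4

At fixed KE, p = √(2mKE) so λ = h/p ∝ 1/√m.
λ_e/λ_α = √(m_α/m_e) = √(6.645 × 10⁻²⁷/9.109 × 10⁻³¹) = √(7295) = 85.4.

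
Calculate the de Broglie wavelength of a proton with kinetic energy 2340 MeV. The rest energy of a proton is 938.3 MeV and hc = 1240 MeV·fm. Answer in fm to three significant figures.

λ = 0.395 fm

Total energy E = KE + m₀c² = 2340 + 938.3 = 3278.3 MeV.
(pc)² = E² − (m₀c²)² = (3278.3)² − (938.3)² = 9.867 × 10⁶ MeV², so pc = 3141 MeV.
λ = hc/(pc) = 1240 MeV·fm / 3141 MeV = 0.395 fm.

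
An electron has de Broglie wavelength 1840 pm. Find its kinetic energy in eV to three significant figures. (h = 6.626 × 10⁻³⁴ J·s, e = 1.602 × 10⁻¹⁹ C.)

p = h/λ = 6.626 × 10⁻³⁴ / 1.840 × 10⁻⁹ = 3.601 × 10⁻²⁵ kg·m/s.
KE = p²/(2m) = (3.601 × 10⁻²⁵)² / (2 × 9.109 × 10⁻³¹) = 7.118 × 10⁻²⁰ J = 0.444 eV.

KE = 0.444 eV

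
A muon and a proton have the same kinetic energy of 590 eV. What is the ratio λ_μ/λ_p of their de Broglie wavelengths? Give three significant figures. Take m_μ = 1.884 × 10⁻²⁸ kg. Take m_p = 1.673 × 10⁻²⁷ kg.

At fixed KE, p = √(2mKE) so λ = h/p ∝ 1/√m.
λ_μ/λ_p = √(m_p/m_μ) = √(1.673 × 10⁻²⁷/1.884 × 10⁻²⁸) = √(8.880) = 2.98.

λ_μ/λ_p = 2.98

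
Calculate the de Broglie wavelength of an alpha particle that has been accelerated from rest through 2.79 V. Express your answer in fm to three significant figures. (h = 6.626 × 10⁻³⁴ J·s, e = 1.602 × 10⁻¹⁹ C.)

KE = 2eV = 2 × 1.602 × 10⁻¹⁹ × 2.790 = 8.939 × 10⁻¹⁹ J.
p = √(2mKE) = √(2 × 6.645 × 10⁻²⁷ × 8.939 × 10⁻¹⁹) = 1.090 × 10⁻²² kg·m/s.
λ = h/p = 6.626 × 10⁻³⁴ / 1.090 × 10⁻²² = 6.08 × 10⁻¹² m = 6080 fm.

λ = 6080 fm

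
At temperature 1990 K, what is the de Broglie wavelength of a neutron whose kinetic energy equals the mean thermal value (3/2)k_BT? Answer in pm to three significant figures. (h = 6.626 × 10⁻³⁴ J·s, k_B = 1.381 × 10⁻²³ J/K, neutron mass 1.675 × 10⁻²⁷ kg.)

KE = (3/2)k_BT = 1.5 × 1.381 × 10⁻²³ × 1990 = 4.122 × 10⁻²⁰ J.
p = √(2mKE) = √(2 × 1.675 × 10⁻²⁷ × 4.122 × 10⁻²⁰) = 1.175 × 10⁻²³ kg·m/s.
λ = h/p = 5.64 × 10⁻¹¹ m = 56.4 pm.

λ = 56.4 pm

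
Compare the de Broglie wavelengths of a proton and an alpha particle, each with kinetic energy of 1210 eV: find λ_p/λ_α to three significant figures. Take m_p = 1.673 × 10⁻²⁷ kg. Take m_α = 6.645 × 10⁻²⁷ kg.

At fixed KE, p = √(2mKE) so λ = h/p ∝ 1/√m.
λ_p/λ_α = √(m_α/m_p) = √(6.645 × 10⁻²⁷/1.673 × 10⁻²⁷) = √(3.972) = 1.99.

λ_p/λ_α = 1.99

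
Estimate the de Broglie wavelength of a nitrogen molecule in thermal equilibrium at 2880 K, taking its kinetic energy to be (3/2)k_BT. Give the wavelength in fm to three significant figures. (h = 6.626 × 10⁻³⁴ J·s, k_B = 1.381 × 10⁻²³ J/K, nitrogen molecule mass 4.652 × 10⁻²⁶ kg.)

KE = (3/2)k_BT = 1.5 × 1.381 × 10⁻²³ × 2880 = 5.966 × 10⁻²⁰ J.
p = √(2mKE) = √(2 × 4.652 × 10⁻²⁶ × 5.966 × 10⁻²⁰) = 7.450 × 10⁻²³ kg·m/s.
λ = h/p = 8.89 × 10⁻¹² m = 8890 fm.

λ = 8890 fm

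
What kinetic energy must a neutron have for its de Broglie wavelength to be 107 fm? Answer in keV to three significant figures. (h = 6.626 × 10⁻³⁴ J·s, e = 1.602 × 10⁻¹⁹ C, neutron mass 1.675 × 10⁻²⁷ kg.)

KE = 71.5 keV

p = h/λ = 6.626 × 10⁻³⁴ / 1.070 × 10⁻¹³ = 6.193 × 10⁻²¹ kg·m/s.
KE = p²/(2m) = (6.193 × 10⁻²¹)² / (2 × 1.675 × 10⁻²⁷) = 1.145 × 10⁻¹⁴ J = 71.5 keV.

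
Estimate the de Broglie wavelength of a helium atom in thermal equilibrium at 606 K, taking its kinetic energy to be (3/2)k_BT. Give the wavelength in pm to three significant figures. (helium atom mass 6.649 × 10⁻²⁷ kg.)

λ = 51.3 pm

KE = (3/2)k_BT = 1.5 × 1.381 × 10⁻²³ × 606 = 1.255 × 10⁻²⁰ J.
p = √(2mKE) = √(2 × 6.649 × 10⁻²⁷ × 1.255 × 10⁻²⁰) = 1.292 × 10⁻²³ kg·m/s.
λ = h/p = 5.13 × 10⁻¹¹ m = 51.3 pm.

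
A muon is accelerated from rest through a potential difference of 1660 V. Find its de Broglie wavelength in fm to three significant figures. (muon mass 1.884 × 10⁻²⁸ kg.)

KE = eV = 1.602 × 10⁻¹⁹ × 1660 = 2.659 × 10⁻¹⁶ J.
p = √(2mKE) = √(2 × 1.884 × 10⁻²⁸ × 2.659 × 10⁻¹⁶) = 3.165 × 10⁻²² kg·m/s.
λ = h/p = 6.626 × 10⁻³⁴ / 3.165 × 10⁻²² = 2.09 × 10⁻¹² m = 2090 fm.

λ = 2090 fm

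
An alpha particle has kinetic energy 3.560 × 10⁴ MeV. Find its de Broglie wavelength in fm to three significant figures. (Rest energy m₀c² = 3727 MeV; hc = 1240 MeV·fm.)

λ = 0.0317 fm

Total energy E = KE + m₀c² = 3.560 × 10⁴ + 3727 = 39327 MeV.
(pc)² = E² − (m₀c²)² = (39327)² − (3727)² = 1.533 × 10⁹ MeV², so pc = 3.915 × 10⁴ MeV.
λ = hc/(pc) = 1240 MeV·fm / 3.915 × 10⁴ MeV = 0.0317 fm.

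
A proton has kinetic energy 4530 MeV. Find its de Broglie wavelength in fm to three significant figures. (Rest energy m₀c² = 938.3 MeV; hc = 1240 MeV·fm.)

Total energy E = KE + m₀c² = 4530 + 938.3 = 5468.3 MeV.
(pc)² = E² − (m₀c²)² = (5468.3)² − (938.3)² = 2.902 × 10⁷ MeV², so pc = 5387 MeV.
λ = hc/(pc) = 1240 MeV·fm / 5387 MeV = 0.230 fm.

λ = 0.230 fm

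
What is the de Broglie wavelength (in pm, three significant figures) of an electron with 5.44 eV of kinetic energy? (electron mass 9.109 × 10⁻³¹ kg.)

λ = 526 pm

KE = 5.44 eV = 8.715 × 10⁻¹⁹ J.
p = √(2mKE) = √(2 × 9.109 × 10⁻³¹ × 8.715 × 10⁻¹⁹) = 1.260 × 10⁻²⁴ kg·m/s.
λ = h/p = 6.626 × 10⁻³⁴ / 1.260 × 10⁻²⁴ = 5.26 × 10⁻¹⁰ m = 526 pm.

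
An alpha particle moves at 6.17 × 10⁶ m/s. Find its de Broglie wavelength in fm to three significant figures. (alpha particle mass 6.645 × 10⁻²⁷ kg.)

λ = 16.2 fm

p = mv = 6.645 × 10⁻²⁷ × 6.17 × 10⁶ = 4.100 × 10⁻²⁰ kg·m/s.
λ = h/p = 6.626 × 10⁻³⁴ / 4.100 × 10⁻²⁰ = 1.62 × 10⁻¹⁴ m = 16.2 fm.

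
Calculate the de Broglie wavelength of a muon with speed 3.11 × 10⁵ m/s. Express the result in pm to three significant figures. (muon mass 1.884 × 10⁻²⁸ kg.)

p = mv = 1.884 × 10⁻²⁸ × 3.11 × 10⁵ = 5.859 × 10⁻²³ kg·m/s.
λ = h/p = 6.626 × 10⁻³⁴ / 5.859 × 10⁻²³ = 1.13 × 10⁻¹¹ m = 11.3 pm.

λ = 11.3 pm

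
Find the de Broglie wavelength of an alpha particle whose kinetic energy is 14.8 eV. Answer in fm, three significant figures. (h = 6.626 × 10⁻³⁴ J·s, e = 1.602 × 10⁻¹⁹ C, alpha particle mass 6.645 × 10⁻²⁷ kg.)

λ = 3730 fm

KE = 14.8 eV = 2.371 × 10⁻¹⁸ J.
p = √(2mKE) = √(2 × 6.645 × 10⁻²⁷ × 2.371 × 10⁻¹⁸) = 1.775 × 10⁻²² kg·m/s.
λ = h/p = 6.626 × 10⁻³⁴ / 1.775 × 10⁻²² = 3.73 × 10⁻¹² m = 3730 fm.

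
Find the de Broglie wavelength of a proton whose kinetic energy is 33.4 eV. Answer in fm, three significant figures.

λ = 4950 fm

KE = 33.4 eV = 5.351 × 10⁻¹⁸ J.
p = √(2mKE) = √(2 × 1.673 × 10⁻²⁷ × 5.351 × 10⁻¹⁸) = 1.338 × 10⁻²² kg·m/s.
λ = h/p = 6.626 × 10⁻³⁴ / 1.338 × 10⁻²² = 4.95 × 10⁻¹² m = 4950 fm.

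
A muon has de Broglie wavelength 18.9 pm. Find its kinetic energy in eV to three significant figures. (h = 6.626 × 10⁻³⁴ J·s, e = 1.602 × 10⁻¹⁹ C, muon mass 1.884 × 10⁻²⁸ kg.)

KE = 20.4 eV

p = h/λ = 6.626 × 10⁻³⁴ / 1.890 × 10⁻¹¹ = 3.506 × 10⁻²³ kg·m/s.
KE = p²/(2m) = (3.506 × 10⁻²³)² / (2 × 1.884 × 10⁻²⁸) = 3.262 × 10⁻¹⁸ J = 20.4 eV.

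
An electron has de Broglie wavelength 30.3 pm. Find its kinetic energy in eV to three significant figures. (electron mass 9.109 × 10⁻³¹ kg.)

p = h/λ = 6.626 × 10⁻³⁴ / 3.030 × 10⁻¹¹ = 2.187 × 10⁻²³ kg·m/s.
KE = p²/(2m) = (2.187 × 10⁻²³)² / (2 × 9.109 × 10⁻³¹) = 2.625 × 10⁻¹⁶ J = 1640 eV.

KE = 1640 eV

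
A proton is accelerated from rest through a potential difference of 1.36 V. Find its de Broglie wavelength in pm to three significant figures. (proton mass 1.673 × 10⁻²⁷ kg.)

KE = eV = 1.602 × 10⁻¹⁹ × 1.360 = 2.179 × 10⁻¹⁹ J.
p = √(2mKE) = √(2 × 1.673 × 10⁻²⁷ × 2.179 × 10⁻¹⁹) = 2.700 × 10⁻²³ kg·m/s.
λ = h/p = 6.626 × 10⁻³⁴ / 2.700 × 10⁻²³ = 2.45 × 10⁻¹¹ m = 24.5 pm.

λ = 24.5 pm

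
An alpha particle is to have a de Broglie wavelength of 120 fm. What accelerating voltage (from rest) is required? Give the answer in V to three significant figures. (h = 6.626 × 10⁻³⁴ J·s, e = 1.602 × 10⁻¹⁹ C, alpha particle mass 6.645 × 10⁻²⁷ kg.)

p = h/λ = 6.626 × 10⁻³⁴ / 1.200 × 10⁻¹³ = 5.522 × 10⁻²¹ kg·m/s.
KE = p²/(2m) = 2.294 × 10⁻¹⁵ J.
V = KE/2e = 2.294 × 10⁻¹⁵ / (2 × 1.602 × 10⁻¹⁹) = 7160 V.

V = 7160 V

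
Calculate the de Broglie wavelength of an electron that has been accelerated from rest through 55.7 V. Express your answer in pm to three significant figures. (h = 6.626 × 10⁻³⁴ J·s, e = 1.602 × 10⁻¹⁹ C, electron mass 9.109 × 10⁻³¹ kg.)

KE = eV = 1.602 × 10⁻¹⁹ × 55.70 = 8.923 × 10⁻¹⁸ J.
p = √(2mKE) = √(2 × 9.109 × 10⁻³¹ × 8.923 × 10⁻¹⁸) = 4.032 × 10⁻²⁴ kg·m/s.
λ = h/p = 6.626 × 10⁻³⁴ / 4.032 × 10⁻²⁴ = 1.64 × 10⁻¹⁰ m = 164 pm.

λ = 164 pm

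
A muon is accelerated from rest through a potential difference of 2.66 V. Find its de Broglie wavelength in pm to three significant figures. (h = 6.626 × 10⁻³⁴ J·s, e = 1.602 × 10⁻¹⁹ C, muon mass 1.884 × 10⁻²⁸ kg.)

KE = eV = 1.602 × 10⁻¹⁹ × 2.660 = 4.261 × 10⁻¹⁹ J.
p = √(2mKE) = √(2 × 1.884 × 10⁻²⁸ × 4.261 × 10⁻¹⁹) = 1.267 × 10⁻²³ kg·m/s.
λ = h/p = 6.626 × 10⁻³⁴ / 1.267 × 10⁻²³ = 5.23 × 10⁻¹¹ m = 52.3 pm.

λ = 52.3 pm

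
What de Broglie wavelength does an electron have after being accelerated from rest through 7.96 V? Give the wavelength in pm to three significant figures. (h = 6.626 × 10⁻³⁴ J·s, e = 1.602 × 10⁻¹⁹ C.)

KE = eV = 1.602 × 10⁻¹⁹ × 7.960 = 1.275 × 10⁻¹⁸ J.
p = √(2mKE) = √(2 × 9.109 × 10⁻³¹ × 1.275 × 10⁻¹⁸) = 1.524 × 10⁻²⁴ kg·m/s.
λ = h/p = 6.626 × 10⁻³⁴ / 1.524 × 10⁻²⁴ = 4.35 × 10⁻¹⁰ m = 435 pm.

λ = 435 pm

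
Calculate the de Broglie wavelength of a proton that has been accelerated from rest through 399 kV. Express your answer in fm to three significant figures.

KE = eV = 1.602 × 10⁻¹⁹ × 3.990 × 10⁵ = 6.392 × 10⁻¹⁴ J.
p = √(2mKE) = √(2 × 1.673 × 10⁻²⁷ × 6.392 × 10⁻¹⁴) = 1.462 × 10⁻²⁰ kg·m/s.
λ = h/p = 6.626 × 10⁻³⁴ / 1.462 × 10⁻²⁰ = 4.53 × 10⁻¹⁴ m = 45.3 fm.

λ = 45.3 fm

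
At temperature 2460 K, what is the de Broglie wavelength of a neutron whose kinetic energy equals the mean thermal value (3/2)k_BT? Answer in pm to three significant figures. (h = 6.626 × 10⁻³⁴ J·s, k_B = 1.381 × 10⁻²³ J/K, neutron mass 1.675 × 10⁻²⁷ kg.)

λ = 50.7 pm

KE = (3/2)k_BT = 1.5 × 1.381 × 10⁻²³ × 2460 = 5.096 × 10⁻²⁰ J.
p = √(2mKE) = √(2 × 1.675 × 10⁻²⁷ × 5.096 × 10⁻²⁰) = 1.307 × 10⁻²³ kg·m/s.
λ = h/p = 5.07 × 10⁻¹¹ m = 50.7 pm.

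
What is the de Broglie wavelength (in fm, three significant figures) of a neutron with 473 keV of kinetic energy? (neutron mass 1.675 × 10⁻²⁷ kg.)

KE = 473 keV = 7.577 × 10⁻¹⁴ J.
p = √(2mKE) = √(2 × 1.675 × 10⁻²⁷ × 7.577 × 10⁻¹⁴) = 1.593 × 10⁻²⁰ kg·m/s.
λ = h/p = 6.626 × 10⁻³⁴ / 1.593 × 10⁻²⁰ = 4.16 × 10⁻¹⁴ m = 41.6 fm.

λ = 41.6 fm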